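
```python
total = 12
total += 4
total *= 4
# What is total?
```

Trace:
`total = 12` → total = 12
`total += 4` → total = 16
`total *= 4` → total = 64
So total = 64

Answer: 64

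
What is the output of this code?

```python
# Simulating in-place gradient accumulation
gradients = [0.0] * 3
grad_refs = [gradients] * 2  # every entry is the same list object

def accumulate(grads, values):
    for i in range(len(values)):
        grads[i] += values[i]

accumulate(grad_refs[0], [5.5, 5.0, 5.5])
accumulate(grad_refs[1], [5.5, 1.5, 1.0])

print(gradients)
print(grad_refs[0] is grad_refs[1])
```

Key concept: gradient accumulation aliasing.
Step by step:
`gradients = [0.0] * 3` → gradients = [0.0, 0.0, 0.0]
`grad_refs = [gradients] * 2` → grad_refs = [[0.0, 0.0, 0.0], [0.0, 0.0, 0.0]]
`accumulate(grad_refs[0], [5.5, 5.0, 5.5])` → gradients = [5.5, 5.0, 5.5]; grad_refs = [[5.5, 5.0, 5.5], [5.5, 5.0, 5.5]]
`accumulate(grad_refs[1], [5.5, 1.5, 1.0])` → gradients = [11.0, 6.5, 6.5]; grad_refs = [[11.0, 6.5, 6.5], [11.0, 6.5, 6.5]]
`print(gradients)` → prints [11.0, 6.5, 6.5]
`print(grad_refs[0] is grad_refs[1])` → prints True

Answer:
[11.0, 6.5, 6.5]
True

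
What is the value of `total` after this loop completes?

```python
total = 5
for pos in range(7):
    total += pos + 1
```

Start at 5, add 1 to 7 = 33
`total` takes the values: 5 → 6 → 8 → 11 → 15 → 20 → 26 → 33

Answer: 33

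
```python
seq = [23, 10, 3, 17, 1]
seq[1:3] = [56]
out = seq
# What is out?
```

Trace:
`seq = [23, 10, 3, 17, 1]` → seq = [23, 10, 3, 17, 1]
`seq[1:3] = [56]` → seq = [23, 56, 17, 1]
`out = seq` → out = [23, 56, 17, 1]
So out = [23, 56, 17, 1]

Answer: [23, 56, 17, 1]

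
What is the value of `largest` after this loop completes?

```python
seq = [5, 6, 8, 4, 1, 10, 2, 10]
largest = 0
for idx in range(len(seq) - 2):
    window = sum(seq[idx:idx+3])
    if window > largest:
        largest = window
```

Max sum of 3-element window in [5, 6, 8, 4, 1, 10, 2, 10]
`largest` takes the values: 0 → 19 → 22

Answer: 22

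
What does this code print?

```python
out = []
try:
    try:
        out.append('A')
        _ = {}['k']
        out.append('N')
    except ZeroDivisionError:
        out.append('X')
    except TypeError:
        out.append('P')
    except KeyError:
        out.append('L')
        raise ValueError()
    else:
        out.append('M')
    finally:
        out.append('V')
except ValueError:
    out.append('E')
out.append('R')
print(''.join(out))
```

Execution trace: 'A' (inner try body) → 'L' (inner except KeyError) → 'V' (inner finally) → 'E' (outer except ValueError) → 'R' (after the try/except). Output: ALVER

Answer: ALVER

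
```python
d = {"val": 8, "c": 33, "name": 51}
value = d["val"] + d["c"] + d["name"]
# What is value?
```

Trace:
`d = {"val": 8, "c": 33, "name": 51}` → d = {'val': 8, 'c': 33, 'name': 51}
`value = d["val"] + d["c"] + d["name"]` → value = 92
So value = 92

Answer: 92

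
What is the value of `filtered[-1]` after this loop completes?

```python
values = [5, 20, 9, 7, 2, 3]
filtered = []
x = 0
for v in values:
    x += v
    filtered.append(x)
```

Cumulative sum ends at 46
`filtered` takes the values: [] → [5] → [5, 25] → [5, 25, 34] → [5, 25, 34, 41] → [5, 25, 34, 41, 43] → [5, 25, 34, 41, 43, 46]
So `filtered[-1]` = 46

Answer: 46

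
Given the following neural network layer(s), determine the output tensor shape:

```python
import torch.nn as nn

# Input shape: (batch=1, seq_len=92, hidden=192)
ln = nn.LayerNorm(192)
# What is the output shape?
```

Input: (1, 92, 192) -> Output: (1, 92, 192)

Answer: (1, 92, 192)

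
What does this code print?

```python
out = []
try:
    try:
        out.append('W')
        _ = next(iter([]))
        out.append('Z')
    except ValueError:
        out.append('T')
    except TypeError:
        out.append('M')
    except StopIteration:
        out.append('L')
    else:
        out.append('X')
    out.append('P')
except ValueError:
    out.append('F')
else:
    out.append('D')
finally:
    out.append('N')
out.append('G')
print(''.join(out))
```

Execution trace: 'W' (inner try body) → 'L' (inner except StopIteration) → 'P' (try body, no exception) → 'D' (else) → 'N' (finally) → 'G' (after the try/except). Output: WLPDNG

Answer: WLPDNG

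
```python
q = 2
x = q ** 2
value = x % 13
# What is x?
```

Trace:
`q = 2` → q = 2
`x = q ** 2` → x = 4
`value = x % 13` → value = 4
So x = 4

Answer: 4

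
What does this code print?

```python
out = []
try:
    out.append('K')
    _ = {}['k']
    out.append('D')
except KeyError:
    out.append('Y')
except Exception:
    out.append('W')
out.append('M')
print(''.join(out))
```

Execution trace: 'K' (try body) → 'Y' (except KeyError) → 'M' (after the try/except). Output: KYM

Answer: KYM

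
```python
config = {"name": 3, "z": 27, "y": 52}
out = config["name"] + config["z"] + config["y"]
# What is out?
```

Trace:
`config = {"name": 3, "z": 27, "y": 52}` → config = {'name': 3, 'z': 27, 'y': 52}
`out = config["name"] + config["z"] + config["y"]` → out = 82
So out = 82

Answer: 82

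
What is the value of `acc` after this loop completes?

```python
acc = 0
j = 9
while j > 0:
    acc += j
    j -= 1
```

Sum 9 down to 1
`acc` takes the values: 0 → 9 → 17 → 24 → 30 → 35 → 39 → 42 → 44 → 45

Answer: 45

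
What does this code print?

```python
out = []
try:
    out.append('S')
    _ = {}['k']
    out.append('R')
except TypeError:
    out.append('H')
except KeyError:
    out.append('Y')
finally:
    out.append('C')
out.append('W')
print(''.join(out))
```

Execution trace: 'S' (try body) → 'Y' (except KeyError) → 'C' (finally) → 'W' (after the try/except). Output: SYCW

Answer: SYCW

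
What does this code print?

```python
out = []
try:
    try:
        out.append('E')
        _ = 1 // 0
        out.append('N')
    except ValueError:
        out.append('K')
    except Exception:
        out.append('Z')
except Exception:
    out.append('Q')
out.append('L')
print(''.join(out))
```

Execution trace: 'E' (inner try body) → 'Z' (inner except Exception) → 'L' (after the try/except). Output: EZL

Answer: EZL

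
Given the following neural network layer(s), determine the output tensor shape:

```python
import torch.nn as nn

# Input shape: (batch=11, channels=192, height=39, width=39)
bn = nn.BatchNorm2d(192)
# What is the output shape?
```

Input: (11, 192, 39, 39) -> Output: (11, 192, 39, 39)

Answer: (11, 192, 39, 39)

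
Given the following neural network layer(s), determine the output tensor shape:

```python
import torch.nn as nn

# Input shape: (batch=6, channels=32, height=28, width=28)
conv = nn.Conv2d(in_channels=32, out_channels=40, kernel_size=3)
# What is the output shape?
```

Input: (6, 32, 28, 28) -> Output: (6, 40, 26, 26)

Answer: (6, 40, 26, 26)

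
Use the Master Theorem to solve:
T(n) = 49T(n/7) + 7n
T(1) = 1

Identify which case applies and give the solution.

a=49, b=7, f(n)=7n. log_7(49) = 2. Since c=1 < 2, Case 1 applies: T(n) = Θ(n^log_b(a)) = O(n^2).

Answer: O(n^2) - Case 1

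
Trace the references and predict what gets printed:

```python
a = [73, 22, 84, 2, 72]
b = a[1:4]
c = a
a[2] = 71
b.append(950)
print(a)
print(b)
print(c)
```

Key concept: slice vs alias.
Step by step:
`a = [73, 22, 84, 2, 72]` → a = [73, 22, 84, 2, 72]
`b = a[1:4]` → b = [22, 84, 2]
`c = a` → c = [73, 22, 84, 2, 72] (same object as a)
`a[2] = 71` → a = [73, 22, 71, 2, 72] (same object as c); c = [73, 22, 71, 2, 72] (same object as a)
`b.append(950)` → b = [22, 84, 2, 950]
`print(a)` → prints [73, 22, 71, 2, 72]
`print(b)` → prints [22, 84, 2, 950]
`print(c)` → prints [73, 22, 71, 2, 72]

Answer:
[73, 22, 71, 2, 72]
[22, 84, 2, 950]
[73, 22, 71, 2, 72]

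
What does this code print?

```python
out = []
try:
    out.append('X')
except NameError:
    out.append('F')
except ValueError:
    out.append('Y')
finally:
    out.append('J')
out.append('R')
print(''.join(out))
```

Execution trace: 'X' (try body, no exception) → 'J' (finally) → 'R' (after the try/except). Output: XJR

Answer: XJR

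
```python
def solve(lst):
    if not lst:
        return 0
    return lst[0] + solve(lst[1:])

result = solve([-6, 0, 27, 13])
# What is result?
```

(-6) + 0 + 27 + 13 + 0 = 34

Answer: 34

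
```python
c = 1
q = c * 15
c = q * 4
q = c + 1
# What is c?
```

Trace:
`c = 1` → c = 1
`q = c * 15` → q = 15
`c = q * 4` → c = 60
`q = c + 1` → q = 61
So c = 60

Answer: 60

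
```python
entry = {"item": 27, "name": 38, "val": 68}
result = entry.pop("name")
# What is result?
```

Trace:
`entry = {"item": 27, "name": 38, "val": 68}` → entry = {'item': 27, 'name': 38, 'val': 68}
`result = entry.pop("name")` → entry = {'item': 27, 'val': 68}; result = 38
So result = 38

Answer: 38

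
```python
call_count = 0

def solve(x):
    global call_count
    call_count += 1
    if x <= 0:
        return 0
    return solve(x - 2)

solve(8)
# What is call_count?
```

Linear recursion stepping by 2: 5 calls from x=8 down to ≤0.

Answer: 5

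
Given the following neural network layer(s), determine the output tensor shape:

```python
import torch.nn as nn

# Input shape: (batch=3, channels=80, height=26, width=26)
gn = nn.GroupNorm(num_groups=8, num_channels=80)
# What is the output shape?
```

Input: (3, 80, 26, 26) -> Output: (3, 80, 26, 26)

Answer: (3, 80, 26, 26)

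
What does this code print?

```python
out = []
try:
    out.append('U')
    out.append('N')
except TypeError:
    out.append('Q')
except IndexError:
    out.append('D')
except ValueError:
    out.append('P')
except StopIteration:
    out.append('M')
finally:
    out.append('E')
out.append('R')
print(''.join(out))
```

Execution trace: 'U' (try body) → 'N' (try body, no exception) → 'E' (finally) → 'R' (after the try/except). Output: UNER

Answer: UNER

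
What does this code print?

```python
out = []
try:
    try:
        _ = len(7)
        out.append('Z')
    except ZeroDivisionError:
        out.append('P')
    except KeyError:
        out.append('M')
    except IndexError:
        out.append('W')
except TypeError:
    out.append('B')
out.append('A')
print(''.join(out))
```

Execution trace: 'B' (outer except TypeError) → 'A' (after the try/except). Output: BA

Answer: BA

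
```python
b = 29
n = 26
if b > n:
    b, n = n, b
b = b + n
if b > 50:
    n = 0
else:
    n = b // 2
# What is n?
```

Trace:
`b = 29` → b = 29
`n = 26` → n = 26
`if b > n: ...` → b > n is True → b = 26; n = 29
`b = b + n` → b = 55
`if b > 50: ...` → b > 50 is True → n = 0
So n = 0

Answer: 0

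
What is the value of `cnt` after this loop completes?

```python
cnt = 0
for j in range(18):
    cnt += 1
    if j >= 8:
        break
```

Loop breaks when j reaches 8, cnt is 9
`cnt` takes the values: 0 → 1 → 2 → 3 → 4 → 5 → 6 → 7 → 8 → 9

Answer: 9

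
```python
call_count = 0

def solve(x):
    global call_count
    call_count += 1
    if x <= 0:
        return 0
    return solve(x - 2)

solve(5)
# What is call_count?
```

Linear recursion stepping by 2: 4 calls from x=5 down to ≤0.

Answer: 4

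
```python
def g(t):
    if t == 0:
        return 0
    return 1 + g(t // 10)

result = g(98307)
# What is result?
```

Count of digits of 98307: 5

Answer: 5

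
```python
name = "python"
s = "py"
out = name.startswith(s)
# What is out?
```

Trace:
`name = "python"` → name = 'python'
`s = "py"` → s = 'py'
`out = name.startswith(s)` → out = True
So out = True

Answer: True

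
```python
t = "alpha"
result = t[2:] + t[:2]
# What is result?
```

Trace:
`t = "alpha"` → t = 'alpha'
`result = t[2:] + t[:2]` → result = 'phaal'
So result = 'phaal'

Answer: 'phaal'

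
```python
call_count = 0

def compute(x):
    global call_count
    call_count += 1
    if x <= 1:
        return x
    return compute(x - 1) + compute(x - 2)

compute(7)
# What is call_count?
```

Calls(x) = 1 + Calls(x-1) + Calls(x-2); Calls(0)=Calls(1)=1. For x=7 this gives 41.

Answer: 41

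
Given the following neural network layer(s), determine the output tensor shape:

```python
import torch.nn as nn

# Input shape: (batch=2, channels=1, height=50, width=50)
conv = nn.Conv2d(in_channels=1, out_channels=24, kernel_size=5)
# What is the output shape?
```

Input: (2, 1, 50, 50) -> Output: (2, 24, 46, 46)

Answer: (2, 24, 46, 46)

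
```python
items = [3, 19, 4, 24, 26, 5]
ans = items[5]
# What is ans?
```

Trace:
`items = [3, 19, 4, 24, 26, 5]` → items = [3, 19, 4, 24, 26, 5]
`ans = items[5]` → ans = 5
So ans = 5

Answer: 5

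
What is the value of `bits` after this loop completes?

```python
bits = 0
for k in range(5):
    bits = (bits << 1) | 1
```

Build 5 consecutive 1-bits: 0b11111
`bits` takes the values: 0 → 1 → 3 → 7 → 15 → 31

Answer: 31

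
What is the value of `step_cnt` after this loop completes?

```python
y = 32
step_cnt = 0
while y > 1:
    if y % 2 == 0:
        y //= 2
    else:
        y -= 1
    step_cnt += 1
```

Steps to reduce 32 to 1
`step_cnt` takes the values: 0 → 1 → 2 → 3 → 4 → 5

Answer: 5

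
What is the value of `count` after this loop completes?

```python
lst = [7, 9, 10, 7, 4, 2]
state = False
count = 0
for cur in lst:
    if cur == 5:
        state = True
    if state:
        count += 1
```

Count elements after first 5 in [7, 9, 10, 7, 4, 2]
`count` takes the values: 0

Answer: 0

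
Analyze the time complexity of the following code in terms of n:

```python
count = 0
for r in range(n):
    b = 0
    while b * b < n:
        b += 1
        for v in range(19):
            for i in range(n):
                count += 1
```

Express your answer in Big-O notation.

Each loop level contributes: n × √n × 1 × n. Multiplying the contributions gives O(n^2√n).

Answer: O(n^2√n)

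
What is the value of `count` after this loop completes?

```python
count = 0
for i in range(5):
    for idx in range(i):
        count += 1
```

Triangle number: 0+1+2+...+4
`count` takes the values: 0 → 1 → 2 → 3 → 4 → 5 → 6 → 7 → 8 → 9 → 10

Answer: 10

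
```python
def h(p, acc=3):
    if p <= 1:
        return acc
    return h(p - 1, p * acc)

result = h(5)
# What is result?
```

Accumulator trace (n, acc): (5, 3) -> (4, 15) -> (3, 60) -> (2, 180) -> (1, 360) -> return 360

Answer: 360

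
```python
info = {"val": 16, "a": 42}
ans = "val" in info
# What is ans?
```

Trace:
`info = {"val": 16, "a": 42}` → info = {'val': 16, 'a': 42}
`ans = "val" in info` → ans = True
So ans = True

Answer: True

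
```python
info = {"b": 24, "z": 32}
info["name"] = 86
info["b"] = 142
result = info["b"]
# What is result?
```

Trace:
`info = {"b": 24, "z": 32}` → info = {'b': 24, 'z': 32}
`info["name"] = 86` → info = {'b': 24, 'z': 32, 'name': 86}
`info["b"] = 142` → info = {'b': 142, 'z': 32, 'name': 86}
`result = info["b"]` → result = 142
So result = 142

Answer: 142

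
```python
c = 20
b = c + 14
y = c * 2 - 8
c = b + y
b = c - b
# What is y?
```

Trace:
`c = 20` → c = 20
`b = c + 14` → b = 34
`y = c * 2 - 8` → y = 32
`c = b + y` → c = 66
`b = c - b` → b = 32
So y = 32

Answer: 32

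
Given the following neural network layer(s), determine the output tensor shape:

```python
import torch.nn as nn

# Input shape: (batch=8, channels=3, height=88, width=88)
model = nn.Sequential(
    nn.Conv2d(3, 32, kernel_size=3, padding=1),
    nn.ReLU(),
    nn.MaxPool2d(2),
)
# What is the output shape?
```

Input: (8, 3, 88, 88) -> after Conv2d: (8, 32, 88, 88) -> after ReLU: (8, 32, 88, 88) -> Output: (8, 32, 44, 44)

Answer: (8, 32, 44, 44)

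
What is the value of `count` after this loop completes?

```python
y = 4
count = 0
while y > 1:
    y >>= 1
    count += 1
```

Count right shifts until 1
`count` takes the values: 0 → 1 → 2

Answer: 2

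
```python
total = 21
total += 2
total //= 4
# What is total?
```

Trace:
`total = 21` → total = 21
`total += 2` → total = 23
`total //= 4` → total = 5
So total = 5

Answer: 5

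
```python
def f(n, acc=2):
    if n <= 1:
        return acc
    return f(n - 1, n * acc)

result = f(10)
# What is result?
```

Accumulator trace (n, acc): (10, 2) -> (9, 20) -> (8, 180) -> (7, 1440) -> (6, 10080) -> (5, 60480) -> (4, 302400) -> (3, 1209600) -> (2, 3628800) -> (1, 7257600) -> return 7257600

Answer: 7257600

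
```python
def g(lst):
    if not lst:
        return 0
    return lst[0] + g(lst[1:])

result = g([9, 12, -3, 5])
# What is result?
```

9 + 12 + (-3) + 5 + 0 = 23

Answer: 23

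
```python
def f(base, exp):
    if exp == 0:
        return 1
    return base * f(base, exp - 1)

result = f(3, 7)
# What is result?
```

f(3, 7) = 3 * 3 * 3 * 3 * 3 * 3 * 3 = 2187

Answer: 2187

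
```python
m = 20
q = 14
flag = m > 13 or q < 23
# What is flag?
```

Trace:
`m = 20` → m = 20
`q = 14` → q = 14
`flag = m > 13 or q < 23` → flag = True
So flag = True

Answer: True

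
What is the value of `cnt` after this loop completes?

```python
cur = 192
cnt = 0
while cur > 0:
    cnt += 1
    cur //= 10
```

Count digits by repeated division by 10
`cnt` takes the values: 0 → 1 → 2 → 3

Answer: 3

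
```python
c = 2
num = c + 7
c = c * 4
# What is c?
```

Trace:
`c = 2` → c = 2
`num = c + 7` → num = 9
`c = c * 4` → c = 8
So c = 8

Answer: 8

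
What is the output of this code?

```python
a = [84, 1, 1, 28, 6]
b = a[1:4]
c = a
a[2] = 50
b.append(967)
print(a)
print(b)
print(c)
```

Key concept: slice vs alias.
Step by step:
`a = [84, 1, 1, 28, 6]` → a = [84, 1, 1, 28, 6]
`b = a[1:4]` → b = [1, 1, 28]
`c = a` → c = [84, 1, 1, 28, 6] (same object as a)
`a[2] = 50` → a = [84, 1, 50, 28, 6] (same object as c); c = [84, 1, 50, 28, 6] (same object as a)
`b.append(967)` → b = [1, 1, 28, 967]
`print(a)` → prints [84, 1, 50, 28, 6]
`print(b)` → prints [1, 1, 28, 967]
`print(c)` → prints [84, 1, 50, 28, 6]

Answer:
[84, 1, 50, 28, 6]
[1, 1, 28, 967]
[84, 1, 50, 28, 6]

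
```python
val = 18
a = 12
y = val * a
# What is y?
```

Trace:
`val = 18` → val = 18
`a = 12` → a = 12
`y = val * a` → y = 216
So y = 216

Answer: 216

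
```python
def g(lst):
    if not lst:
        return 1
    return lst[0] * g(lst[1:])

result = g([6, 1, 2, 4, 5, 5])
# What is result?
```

Product over [6, 1, 2, 4, 5, 5] = 6 * 1 * 2 * 4 * 5 * 5 = 1200

Answer: 1200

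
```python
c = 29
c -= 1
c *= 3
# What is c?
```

Trace:
`c = 29` → c = 29
`c -= 1` → c = 28
`c *= 3` → c = 84
So c = 84

Answer: 84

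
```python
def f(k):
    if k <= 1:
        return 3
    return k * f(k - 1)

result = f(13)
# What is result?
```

f(13) = 13 * 12 * 11 * 10 * 9 * 8 * 7 * 6 * 5 * 4 * 3 * 2 * 3 = 18681062400

Answer: 18681062400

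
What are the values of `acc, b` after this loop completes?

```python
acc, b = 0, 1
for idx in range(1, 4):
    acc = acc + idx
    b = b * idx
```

Sum and factorial of 1 to 3
`acc, b` takes the values: (0, 1) → (1, 1) → (3, 1) → (3, 2) → (6, 2) → (6, 6)

Answer: 6, 6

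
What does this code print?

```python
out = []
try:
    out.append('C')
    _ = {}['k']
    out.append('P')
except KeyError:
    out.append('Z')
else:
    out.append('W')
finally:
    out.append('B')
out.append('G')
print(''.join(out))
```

Execution trace: 'C' (try body) → 'Z' (except KeyError) → 'B' (finally) → 'G' (after the try/except). Output: CZBG

Answer: CZBG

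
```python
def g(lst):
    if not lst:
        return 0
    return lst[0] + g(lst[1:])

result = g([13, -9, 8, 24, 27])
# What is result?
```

13 + (-9) + 8 + 24 + 27 + 0 = 63

Answer: 63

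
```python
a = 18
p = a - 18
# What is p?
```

Trace:
`a = 18` → a = 18
`p = a - 18` → p = 0
So p = 0

Answer: 0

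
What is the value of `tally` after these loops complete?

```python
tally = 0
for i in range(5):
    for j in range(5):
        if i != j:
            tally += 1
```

5² - 5 (exclude diagonal)
`tally` takes the values: 0 → 1 → 2 → 3 → 4 → 5 → 6 → 7 → 8 → 9 → 10 → 11 → 12 → 13 → 14 → 15 → 16 → 17 → 18 → 19 → 20

Answer: 20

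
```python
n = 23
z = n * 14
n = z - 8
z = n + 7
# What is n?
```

Trace:
`n = 23` → n = 23
`z = n * 14` → z = 322
`n = z - 8` → n = 314
`z = n + 7` → z = 321
So n = 314

Answer: 314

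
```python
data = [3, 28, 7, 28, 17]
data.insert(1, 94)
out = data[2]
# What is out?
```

Trace:
`data = [3, 28, 7, 28, 17]` → data = [3, 28, 7, 28, 17]
`data.insert(1, 94)` → data = [3, 94, 28, 7, 28, 17]
`out = data[2]` → out = 28
So out = 28

Answer: 28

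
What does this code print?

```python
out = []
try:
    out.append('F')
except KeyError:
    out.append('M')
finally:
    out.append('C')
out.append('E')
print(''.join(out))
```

Execution trace: 'F' (try body, no exception) → 'C' (finally) → 'E' (after the try/except). Output: FCE

Answer: FCE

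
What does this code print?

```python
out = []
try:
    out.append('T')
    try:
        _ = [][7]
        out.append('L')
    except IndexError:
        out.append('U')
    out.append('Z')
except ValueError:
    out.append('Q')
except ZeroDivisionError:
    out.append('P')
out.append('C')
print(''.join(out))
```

Execution trace: 'T' (try body) → 'U' (inner except IndexError) → 'Z' (try body, no exception) → 'C' (after the try/except). Output: TUZC

Answer: TUZC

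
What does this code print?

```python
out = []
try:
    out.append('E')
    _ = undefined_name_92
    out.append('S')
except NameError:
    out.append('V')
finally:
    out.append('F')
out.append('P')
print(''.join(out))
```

Execution trace: 'E' (try body) → 'V' (except NameError) → 'F' (finally) → 'P' (after the try/except). Output: EVFP

Answer: EVFP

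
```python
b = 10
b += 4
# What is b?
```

Trace:
`b = 10` → b = 10
`b += 4` → b = 14
So b = 14

Answer: 14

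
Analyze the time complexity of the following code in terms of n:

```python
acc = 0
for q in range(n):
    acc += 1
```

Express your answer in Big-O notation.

Each loop level contributes: n. Multiplying the contributions gives O(n).

Answer: O(n)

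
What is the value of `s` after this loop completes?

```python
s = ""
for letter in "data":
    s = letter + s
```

Reverse 'data'
`s` takes the values: "" → "d" → "ad" → "tad" → "atad"

Answer: "atad"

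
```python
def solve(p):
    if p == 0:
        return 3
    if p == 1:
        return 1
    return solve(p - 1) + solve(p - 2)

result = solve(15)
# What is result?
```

Build up from base cases: solve(0)=3, solve(1)=1, solve(2)=4, solve(3)=5, solve(4)=9, solve(5)=14, solve(6)=23, ..., solve(15)=1741

Answer: 1741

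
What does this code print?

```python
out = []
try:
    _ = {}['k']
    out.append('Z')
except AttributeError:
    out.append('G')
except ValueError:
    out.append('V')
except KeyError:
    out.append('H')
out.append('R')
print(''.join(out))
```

Execution trace: 'H' (except KeyError) → 'R' (after the try/except). Output: HR

Answer: HR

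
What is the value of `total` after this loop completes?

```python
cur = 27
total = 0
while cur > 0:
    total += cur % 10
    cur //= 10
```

Sum digits of 27
`total` takes the values: 0 → 7 → 9

Answer: 9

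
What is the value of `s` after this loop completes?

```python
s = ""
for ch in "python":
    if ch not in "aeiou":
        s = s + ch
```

Remove vowels from 'python'
`s` takes the values: "" → "p" → "py" → "pyt" → "pyth" → "pythn"

Answer: "pythn"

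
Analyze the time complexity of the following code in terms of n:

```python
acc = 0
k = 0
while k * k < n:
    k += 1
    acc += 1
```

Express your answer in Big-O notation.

Each loop level contributes: √n. Multiplying the contributions gives O(√n).

Answer: O(√n)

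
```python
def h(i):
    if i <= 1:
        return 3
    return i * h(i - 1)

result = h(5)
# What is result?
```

h(5) = 5 * 4 * 3 * 2 * 3 = 360

Answer: 360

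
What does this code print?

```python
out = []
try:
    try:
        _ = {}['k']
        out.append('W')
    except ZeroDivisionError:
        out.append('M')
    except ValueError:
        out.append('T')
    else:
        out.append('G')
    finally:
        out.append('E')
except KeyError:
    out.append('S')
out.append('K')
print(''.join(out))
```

Execution trace: 'E' (finally) → 'S' (outer except KeyError) → 'K' (after the try/except). Output: ESK

Answer: ESK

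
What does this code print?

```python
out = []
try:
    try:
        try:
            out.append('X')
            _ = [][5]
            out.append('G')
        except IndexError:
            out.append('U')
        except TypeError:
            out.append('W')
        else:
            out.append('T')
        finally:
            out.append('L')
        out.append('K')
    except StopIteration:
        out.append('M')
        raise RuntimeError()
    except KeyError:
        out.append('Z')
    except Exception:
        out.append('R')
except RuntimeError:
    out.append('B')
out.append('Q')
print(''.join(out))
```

Execution trace: 'X' (inner try body) → 'U' (inner except IndexError) → 'L' (inner finally) → 'K' (try body, no exception) → 'Q' (after the try/except). Output: XULKQ

Answer: XULKQ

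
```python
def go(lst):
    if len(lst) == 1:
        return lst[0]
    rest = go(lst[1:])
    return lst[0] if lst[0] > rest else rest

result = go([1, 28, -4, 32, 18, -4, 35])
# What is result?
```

Recursive max over [1, 28, -4, 32, 18, -4, 35] = 35

Answer: 35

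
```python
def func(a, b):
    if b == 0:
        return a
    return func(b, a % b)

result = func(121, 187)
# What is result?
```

func(121, 187) -> func(187, 121) -> func(121, 66) -> func(66, 55) -> func(55, 11) -> func(11, 0) -> 11

Answer: 11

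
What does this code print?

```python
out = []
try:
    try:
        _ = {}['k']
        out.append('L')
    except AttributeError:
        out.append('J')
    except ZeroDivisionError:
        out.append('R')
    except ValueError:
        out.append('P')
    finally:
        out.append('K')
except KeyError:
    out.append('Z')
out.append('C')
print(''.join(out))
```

Execution trace: 'K' (inner finally) → 'Z' (outer except KeyError) → 'C' (after the try/except). Output: KZC

Answer: KZC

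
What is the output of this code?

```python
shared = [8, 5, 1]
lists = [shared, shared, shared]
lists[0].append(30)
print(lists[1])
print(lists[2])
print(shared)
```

Key concept: list of same reference.
Step by step:
`shared = [8, 5, 1]` → shared = [8, 5, 1]
`lists = [shared, shared, shared]` → lists = [[8, 5, 1], [8, 5, 1], [8, 5, 1]]
`lists[0].append(30)` → shared = [8, 5, 1, 30]; lists = [[8, 5, 1, 30], [8, 5, 1, 30], [8, 5, 1, 30]]
`print(lists[1])` → prints [8, 5, 1, 30]
`print(lists[2])` → prints [8, 5, 1, 30]
`print(shared)` → prints [8, 5, 1, 30]

Answer:
[8, 5, 1, 30]
[8, 5, 1, 30]
[8, 5, 1, 30]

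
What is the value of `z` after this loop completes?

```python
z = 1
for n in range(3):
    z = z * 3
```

Multiply by 3, 3 times: 1 * 3^3 = 27
`z` takes the values: 1 → 3 → 9 → 27

Answer: 27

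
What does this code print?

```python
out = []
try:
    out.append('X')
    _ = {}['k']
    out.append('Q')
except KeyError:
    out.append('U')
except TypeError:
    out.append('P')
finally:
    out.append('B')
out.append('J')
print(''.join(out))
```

Execution trace: 'X' (try body) → 'U' (except KeyError) → 'B' (finally) → 'J' (after the try/except). Output: XUBJ

Answer: XUBJ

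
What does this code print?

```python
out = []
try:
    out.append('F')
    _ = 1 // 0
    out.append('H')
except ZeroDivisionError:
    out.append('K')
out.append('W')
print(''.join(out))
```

Execution trace: 'F' (try body) → 'K' (except ZeroDivisionError) → 'W' (after the try/except). Output: FKW

Answer: FKW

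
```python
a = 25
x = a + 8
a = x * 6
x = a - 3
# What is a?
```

Trace:
`a = 25` → a = 25
`x = a + 8` → x = 33
`a = x * 6` → a = 198
`x = a - 3` → x = 195
So a = 198

Answer: 198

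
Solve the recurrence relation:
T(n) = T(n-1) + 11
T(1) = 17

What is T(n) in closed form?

Unrolling: T(n) = T(1) + 11·(n-1) = 17 + 11(n-1) = 11n + 6.

Answer: T(n) = 11n + 6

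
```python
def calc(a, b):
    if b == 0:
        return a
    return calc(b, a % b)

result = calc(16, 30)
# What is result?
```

calc(16, 30) -> calc(30, 16) -> calc(16, 14) -> calc(14, 2) -> calc(2, 0) -> 2

Answer: 2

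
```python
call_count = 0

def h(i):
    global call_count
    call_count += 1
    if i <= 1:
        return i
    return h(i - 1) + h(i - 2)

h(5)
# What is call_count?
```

Calls(i) = 1 + Calls(i-1) + Calls(i-2); Calls(0)=Calls(1)=1. For i=5 this gives 15.

Answer: 15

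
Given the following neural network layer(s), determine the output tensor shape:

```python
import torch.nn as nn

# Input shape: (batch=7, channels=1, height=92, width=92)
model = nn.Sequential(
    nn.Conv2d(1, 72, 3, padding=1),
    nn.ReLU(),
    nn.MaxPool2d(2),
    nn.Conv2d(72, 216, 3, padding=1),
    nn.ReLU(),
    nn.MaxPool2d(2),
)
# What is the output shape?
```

Input: (7, 1, 92, 92) -> after first Conv2d: (7, 72, 92, 92) -> after first MaxPool2d: (7, 72, 46, 46) -> after second Conv2d: (7, 216, 46, 46) -> Output: (7, 216, 23, 23)

Answer: (7, 216, 23, 23)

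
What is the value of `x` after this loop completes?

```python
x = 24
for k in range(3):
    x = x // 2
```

Halve 3 times: 24 // 2^3 = 3
`x` takes the values: 24 → 12 → 6 → 3

Answer: 3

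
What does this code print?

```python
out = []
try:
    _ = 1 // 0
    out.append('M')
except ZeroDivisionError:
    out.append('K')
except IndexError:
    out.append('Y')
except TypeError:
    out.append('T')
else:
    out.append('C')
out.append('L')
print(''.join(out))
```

Execution trace: 'K' (except ZeroDivisionError) → 'L' (after the try/except). Output: KL

Answer: KL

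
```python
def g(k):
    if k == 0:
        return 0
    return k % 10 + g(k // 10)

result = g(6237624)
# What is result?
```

Sum of digits of 6237624: 4 + 2 + 6 + 7 + 3 + 2 + 6 = 30

Answer: 30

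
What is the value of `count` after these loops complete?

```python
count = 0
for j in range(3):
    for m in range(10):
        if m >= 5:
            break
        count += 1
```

Inner breaks at 5, outer runs 3 times
`count` takes the values: 0 → 1 → 2 → 3 → 4 → 5 → 6 → 7 → 8 → 9 → 10 → 11 → 12 → 13 → 14 → 15

Answer: 15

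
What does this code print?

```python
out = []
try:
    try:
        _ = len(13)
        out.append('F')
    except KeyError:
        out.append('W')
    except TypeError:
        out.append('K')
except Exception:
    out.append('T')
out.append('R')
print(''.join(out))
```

Execution trace: 'K' (inner except TypeError) → 'R' (after the try/except). Output: KR

Answer: KR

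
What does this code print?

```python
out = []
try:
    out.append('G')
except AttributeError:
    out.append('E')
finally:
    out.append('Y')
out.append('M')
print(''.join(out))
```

Execution trace: 'G' (try body, no exception) → 'Y' (finally) → 'M' (after the try/except). Output: GYM

Answer: GYM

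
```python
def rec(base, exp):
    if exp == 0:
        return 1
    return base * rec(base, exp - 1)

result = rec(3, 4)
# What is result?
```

rec(3, 4) = 3 * 3 * 3 * 3 = 81

Answer: 81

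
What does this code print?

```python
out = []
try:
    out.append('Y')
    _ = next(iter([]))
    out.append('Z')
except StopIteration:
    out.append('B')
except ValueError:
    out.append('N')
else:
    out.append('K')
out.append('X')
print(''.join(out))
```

Execution trace: 'Y' (try body) → 'B' (except StopIteration) → 'X' (after the try/except). Output: YBX

Answer: YBX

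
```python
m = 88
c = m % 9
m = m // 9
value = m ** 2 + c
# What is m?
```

Trace:
`m = 88` → m = 88
`c = m % 9` → c = 7
`m = m // 9` → m = 9
`value = m ** 2 + c` → value = 88
So m = 9

Answer: 9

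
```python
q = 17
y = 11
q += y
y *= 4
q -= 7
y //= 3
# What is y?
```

Trace:
`q = 17` → q = 17
`y = 11` → y = 11
`q += y` → q = 28
`y *= 4` → y = 44
`q -= 7` → q = 21
`y //= 3` → y = 14
So y = 14

Answer: 14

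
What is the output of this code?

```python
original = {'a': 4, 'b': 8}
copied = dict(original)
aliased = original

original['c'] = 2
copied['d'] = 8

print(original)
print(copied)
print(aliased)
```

Key concept: dict() creates copy, assignment creates alias.
Step by step:
`original = {'a': 4, 'b': 8}` → original = {'a': 4, 'b': 8}
`copied = dict(original)` → copied = {'a': 4, 'b': 8}
`aliased = original` → aliased = {'a': 4, 'b': 8} (same object as original)
`original['c'] = 2` → original = {'a': 4, 'b': 8, 'c': 2} (same object as aliased); aliased = {'a': 4, 'b': 8, 'c': 2} (same object as original)
`copied['d'] = 8` → copied = {'a': 4, 'b': 8, 'd': 8}
`print(original)` → prints {'a': 4, 'b': 8, 'c': 2}
`print(copied)` → prints {'a': 4, 'b': 8, 'd': 8}
`print(aliased)` → prints {'a': 4, 'b': 8, 'c': 2}

Answer:
{'a': 4, 'b': 8, 'c': 2}
{'a': 4, 'b': 8, 'd': 8}
{'a': 4, 'b': 8, 'c': 2}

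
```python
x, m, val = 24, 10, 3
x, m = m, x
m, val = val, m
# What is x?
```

Trace:
`x, m, val = 24, 10, 3` → x = 24; m = 10; val = 3
`x, m = m, x` → x = 10; m = 24
`m, val = val, m` → m = 3; val = 24
So x = 10

Answer: 10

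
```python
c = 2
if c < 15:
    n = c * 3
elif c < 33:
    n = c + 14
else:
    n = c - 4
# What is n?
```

Trace:
`c = 2` → c = 2
`if c < 15: ...` → c < 15 is True → n = 6
So n = 6

Answer: 6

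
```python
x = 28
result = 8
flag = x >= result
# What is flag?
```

Trace:
`x = 28` → x = 28
`result = 8` → result = 8
`flag = x >= result` → flag = True
So flag = True

Answer: True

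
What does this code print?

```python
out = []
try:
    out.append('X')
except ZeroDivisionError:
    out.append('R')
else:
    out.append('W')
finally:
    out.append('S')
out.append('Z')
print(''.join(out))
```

Execution trace: 'X' (try body, no exception) → 'W' (else) → 'S' (finally) → 'Z' (after the try/except). Output: XWSZ

Answer: XWSZ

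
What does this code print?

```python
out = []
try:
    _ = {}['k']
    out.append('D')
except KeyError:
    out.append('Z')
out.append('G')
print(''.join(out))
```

Execution trace: 'Z' (except KeyError) → 'G' (after the try/except). Output: ZG

Answer: ZG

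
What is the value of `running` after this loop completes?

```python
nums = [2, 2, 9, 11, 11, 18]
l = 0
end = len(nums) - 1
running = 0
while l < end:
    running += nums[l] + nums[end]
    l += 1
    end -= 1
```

Sum of pairs from ends
`running` takes the values: 0 → 20 → 33 → 53

Answer: 53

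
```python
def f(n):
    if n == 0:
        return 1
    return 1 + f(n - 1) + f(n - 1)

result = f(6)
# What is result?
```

f(n) = 1 + 2·f(n-1), f(0)=1. Closed form: (1+1)·2^6 - 1 = 127.

Answer: 127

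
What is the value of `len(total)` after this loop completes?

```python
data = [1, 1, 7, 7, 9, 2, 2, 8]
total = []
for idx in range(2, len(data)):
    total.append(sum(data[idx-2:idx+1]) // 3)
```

Number of 3-element averages
`total` takes the values: [] → [3] → [3, 5] → [3, 5, 7] → [3, 5, 7, 6] → [3, 5, 7, 6, 4] → [3, 5, 7, 6, 4, 4]
So `len(total)` = 6

Answer: 6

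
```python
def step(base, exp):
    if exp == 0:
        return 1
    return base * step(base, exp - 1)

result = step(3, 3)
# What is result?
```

step(3, 3) = 3 * 3 * 3 = 27

Answer: 27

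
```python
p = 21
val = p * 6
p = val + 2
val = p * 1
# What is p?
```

Trace:
`p = 21` → p = 21
`val = p * 6` → val = 126
`p = val + 2` → p = 128
`val = p * 1` → val = 128
So p = 128

Answer: 128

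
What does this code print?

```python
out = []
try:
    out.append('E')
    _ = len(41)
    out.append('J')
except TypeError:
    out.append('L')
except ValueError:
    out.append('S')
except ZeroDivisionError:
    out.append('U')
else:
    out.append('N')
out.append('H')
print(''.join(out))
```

Execution trace: 'E' (try body) → 'L' (except TypeError) → 'H' (after the try/except). Output: ELH

Answer: ELH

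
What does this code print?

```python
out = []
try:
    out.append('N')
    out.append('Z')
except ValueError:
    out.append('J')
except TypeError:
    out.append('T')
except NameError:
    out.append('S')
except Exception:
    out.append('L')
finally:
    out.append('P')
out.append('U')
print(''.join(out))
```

Execution trace: 'N' (try body) → 'Z' (try body, no exception) → 'P' (finally) → 'U' (after the try/except). Output: NZPU

Answer: NZPU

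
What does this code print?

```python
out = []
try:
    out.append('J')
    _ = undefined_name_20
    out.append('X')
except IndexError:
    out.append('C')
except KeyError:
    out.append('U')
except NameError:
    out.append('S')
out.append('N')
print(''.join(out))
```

Execution trace: 'J' (try body) → 'S' (except NameError) → 'N' (after the try/except). Output: JSN

Answer: JSN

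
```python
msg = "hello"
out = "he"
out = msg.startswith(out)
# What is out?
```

Trace:
`msg = "hello"` → msg = 'hello'
`out = "he"` → out = 'he'
`out = msg.startswith(out)` → out = True
So out = True

Answer: True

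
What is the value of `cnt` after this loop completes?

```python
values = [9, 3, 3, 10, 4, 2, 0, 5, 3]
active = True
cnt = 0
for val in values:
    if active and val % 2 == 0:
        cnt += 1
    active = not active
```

Count even values at even positions
`cnt` takes the values: 0 → 1 → 2

Answer: 2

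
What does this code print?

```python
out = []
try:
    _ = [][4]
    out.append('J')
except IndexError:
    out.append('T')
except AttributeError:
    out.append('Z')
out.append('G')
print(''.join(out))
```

Execution trace: 'T' (except IndexError) → 'G' (after the try/except). Output: TG

Answer: TG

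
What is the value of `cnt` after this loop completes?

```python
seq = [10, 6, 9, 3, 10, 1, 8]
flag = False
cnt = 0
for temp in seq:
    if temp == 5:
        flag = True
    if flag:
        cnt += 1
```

Count elements after first 5 in [10, 6, 9, 3, 10, 1, 8]
`cnt` takes the values: 0

Answer: 0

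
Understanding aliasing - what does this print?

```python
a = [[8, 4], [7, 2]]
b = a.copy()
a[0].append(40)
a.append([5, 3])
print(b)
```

Key concept: shallow copy with nested lists.
Step by step:
`a = [[8, 4], [7, 2]]` → a = [[8, 4], [7, 2]]
`b = a.copy()` → b = [[8, 4], [7, 2]]
`a[0].append(40)` → a = [[8, 4, 40], [7, 2]]; b = [[8, 4, 40], [7, 2]]
`a.append([5, 3])` → a = [[8, 4, 40], [7, 2], [5, 3]]
`print(b)` → prints [[8, 4, 40], [7, 2]]

Answer: [[8, 4, 40], [7, 2]]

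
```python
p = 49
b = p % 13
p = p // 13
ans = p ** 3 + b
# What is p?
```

Trace:
`p = 49` → p = 49
`b = p % 13` → b = 10
`p = p // 13` → p = 3
`ans = p ** 3 + b` → ans = 37
So p = 3

Answer: 3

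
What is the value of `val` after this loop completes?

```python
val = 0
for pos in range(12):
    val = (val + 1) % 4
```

Increment mod 4, 12 times = 0
`val` takes the values: 0 → 1 → 2 → 3 → 0 → 1 → 2 → 3 → 0 → 1 → 2 → 3 → 0

Answer: 0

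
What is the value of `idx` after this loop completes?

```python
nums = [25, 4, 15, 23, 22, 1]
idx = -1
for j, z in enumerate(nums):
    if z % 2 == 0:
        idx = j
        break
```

First even number index in [25, 4, 15, 23, 22, 1]
`idx` takes the values: -1 → 1

Answer: 1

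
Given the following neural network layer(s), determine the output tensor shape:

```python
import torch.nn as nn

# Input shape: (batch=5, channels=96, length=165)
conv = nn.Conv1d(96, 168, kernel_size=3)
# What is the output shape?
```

Input: (5, 96, 165) -> Output: (5, 168, 163)

Answer: (5, 168, 163)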